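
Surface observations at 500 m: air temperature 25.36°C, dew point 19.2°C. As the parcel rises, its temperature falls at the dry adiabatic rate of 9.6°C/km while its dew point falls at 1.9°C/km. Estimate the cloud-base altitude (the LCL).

T and T_d converge at 9.6 − 1.9 = 7.7°C per km
Height above start = (25.36 − 19.2) / 7.7 = 0.8 km
LCL altitude = 500 m + 800 m = 1300 m

1300 m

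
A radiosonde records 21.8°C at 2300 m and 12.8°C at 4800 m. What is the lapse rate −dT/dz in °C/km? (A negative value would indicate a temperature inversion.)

3.6°C/km

Γ = −ΔT/Δz = (21.8 − 12.8) / (4800 − 2300) m
  = 9°C / 2.5 km = 3.6°C/km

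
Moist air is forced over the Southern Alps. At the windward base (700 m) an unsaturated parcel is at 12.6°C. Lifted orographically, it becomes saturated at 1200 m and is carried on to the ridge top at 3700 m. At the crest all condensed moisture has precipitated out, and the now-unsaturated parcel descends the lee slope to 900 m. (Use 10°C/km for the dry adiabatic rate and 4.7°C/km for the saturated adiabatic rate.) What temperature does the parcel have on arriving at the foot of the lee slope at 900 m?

Dry to 1200 m: -10 × 0.5 km = -5°C, so T = 7.6°C.
Saturated to 3700 m: -4.7 × 2.5 km = -11.75°C, so T = -4.15°C.
Dry descent to 900 m: +10 × 2.8 km = +28°C, so T = 23.85°C.

23.85°C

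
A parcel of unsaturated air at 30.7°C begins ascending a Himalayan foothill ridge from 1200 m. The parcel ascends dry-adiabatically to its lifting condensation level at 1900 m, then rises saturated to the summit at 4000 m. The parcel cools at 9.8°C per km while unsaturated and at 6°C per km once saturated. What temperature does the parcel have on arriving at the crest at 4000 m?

1200–1900 m, dry: Δz = 0.7 km ⇒ ΔT = -6.86°C; T = 23.84°C
1900–4000 m, saturated: Δz = 2.1 km ⇒ ΔT = -12.6°C; T = 11.24°C

11.24°C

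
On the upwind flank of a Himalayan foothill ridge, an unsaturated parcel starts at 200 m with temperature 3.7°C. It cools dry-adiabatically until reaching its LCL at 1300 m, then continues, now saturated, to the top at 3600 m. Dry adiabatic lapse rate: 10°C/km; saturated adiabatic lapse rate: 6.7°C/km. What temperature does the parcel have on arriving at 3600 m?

-22.71°C

200–1300 m, dry: Δz = 1.1 km ⇒ ΔT = -11°C; T = -7.3°C
1300–3600 m, saturated: Δz = 2.3 km ⇒ ΔT = -15.41°C; T = -22.71°C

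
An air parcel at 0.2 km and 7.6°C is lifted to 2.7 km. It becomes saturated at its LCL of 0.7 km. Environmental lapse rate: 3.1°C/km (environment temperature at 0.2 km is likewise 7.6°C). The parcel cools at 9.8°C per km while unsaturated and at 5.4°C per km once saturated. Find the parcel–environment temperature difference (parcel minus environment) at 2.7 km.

Parcel:
  200 → 700 m (dry, 9.8°C/km): ΔT = -9.8 × 0.5 = -4.9°C → T = 2.7°C
  700 → 2700 m (saturated, 5.4°C/km): ΔT = -5.4 × 2 = -10.8°C → T = -8.1°C
Environment:
  200 → 2700 m (environment, 3.1°C/km): ΔT = -3.1 × 2.5 = -7.75°C → T = -0.15°C
T_parcel − T_env = -8.1 − (-0.15) = -7.95°C

-7.95°C (parcel cooler than environment)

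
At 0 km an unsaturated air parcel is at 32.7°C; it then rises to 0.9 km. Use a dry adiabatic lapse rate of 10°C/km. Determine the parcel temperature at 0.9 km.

0–900 m, dry adiabatic: Δz = 0.9 km ⇒ ΔT = -9°C; T = 23.7°C

23.7°C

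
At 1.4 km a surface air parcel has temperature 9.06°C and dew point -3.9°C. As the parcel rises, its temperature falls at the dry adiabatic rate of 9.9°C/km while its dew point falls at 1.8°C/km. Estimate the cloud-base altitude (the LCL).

T and T_d converge at 9.9 − 1.8 = 8.1°C per km
Height above start = (9.06 − (-3.9)) / 8.1 = 1.6 km
LCL altitude = 1400 m + 1600 m = 3000 m

3 km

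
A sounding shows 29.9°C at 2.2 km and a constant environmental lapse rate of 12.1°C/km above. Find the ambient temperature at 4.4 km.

2200–4400 m, environmental: Δz = 2.2 km ⇒ ΔT = -26.62°C; T = 3.28°C

3.28°C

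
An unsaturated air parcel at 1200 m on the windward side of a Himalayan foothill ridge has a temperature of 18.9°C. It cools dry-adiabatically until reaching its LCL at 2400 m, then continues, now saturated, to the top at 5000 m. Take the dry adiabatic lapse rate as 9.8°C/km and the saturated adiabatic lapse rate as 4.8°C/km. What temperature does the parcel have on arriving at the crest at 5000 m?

1200 → 2400 m (dry, 9.8°C/km): ΔT = -9.8 × 1.2 = -11.76°C → T = 7.14°C
2400 → 5000 m (saturated, 4.8°C/km): ΔT = -4.8 × 2.6 = -12.48°C → T = -5.34°C

-5.34°C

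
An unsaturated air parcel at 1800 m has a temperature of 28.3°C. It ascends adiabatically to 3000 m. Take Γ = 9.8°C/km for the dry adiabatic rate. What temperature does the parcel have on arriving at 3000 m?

1800–3000 m, dry adiabatic: Δz = 1.2 km ⇒ ΔT = -11.76°C; T = 16.54°C

16.54°C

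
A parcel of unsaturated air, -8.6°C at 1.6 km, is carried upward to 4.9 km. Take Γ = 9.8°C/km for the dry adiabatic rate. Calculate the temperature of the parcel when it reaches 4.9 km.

1600 → 4900 m (dry adiabatic, 9.8°C/km): ΔT = -9.8 × 3.3 = -32.34°C → T = -40.94°C

-40.94°C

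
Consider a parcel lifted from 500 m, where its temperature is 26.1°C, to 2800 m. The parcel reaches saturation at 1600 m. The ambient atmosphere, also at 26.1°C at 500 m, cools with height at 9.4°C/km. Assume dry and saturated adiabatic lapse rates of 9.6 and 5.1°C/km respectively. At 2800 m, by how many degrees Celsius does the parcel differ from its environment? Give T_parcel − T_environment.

Parcel:
  Dry to 1600 m: -9.6 × 1.1 km = -10.56°C, so T = 15.54°C.
  Saturated to 2800 m: -5.1 × 1.2 km = -6.12°C, so T = 9.42°C.
Environment:
  Environment to 2800 m: -9.4 × 2.3 km = -21.62°C, so T = 4.48°C.
T_parcel − T_env = 9.42 − 4.48 = +4.94°C

+4.94°C (parcel warmer than environment)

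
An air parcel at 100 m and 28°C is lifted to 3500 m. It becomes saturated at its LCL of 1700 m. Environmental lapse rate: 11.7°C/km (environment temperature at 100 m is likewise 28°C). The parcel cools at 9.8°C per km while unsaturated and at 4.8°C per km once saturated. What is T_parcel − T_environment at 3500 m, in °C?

Parcel:
  From 100 m to 1700 m (dry): cools by 9.8 × 1.6 = 15.68°C, giving 12.32°C.
  From 1700 m to 3500 m (saturated): cools by 4.8 × 1.8 = 8.64°C, giving 3.68°C.
Environment:
  From 100 m to 3500 m (environment): cools by 11.7 × 3.4 = 39.78°C, giving -11.78°C.
T_parcel − T_env = 3.68 − (-11.78) = +15.46°C

+15.46°C (parcel warmer than environment)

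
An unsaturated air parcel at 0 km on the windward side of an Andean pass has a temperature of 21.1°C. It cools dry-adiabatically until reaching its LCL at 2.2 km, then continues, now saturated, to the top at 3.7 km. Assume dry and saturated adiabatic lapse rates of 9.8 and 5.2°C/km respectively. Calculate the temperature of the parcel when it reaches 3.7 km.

-8.26°C

0–2200 m, dry: Δz = 2.2 km ⇒ ΔT = -21.56°C; T = -0.46°C
2200–3700 m, saturated: Δz = 1.5 km ⇒ ΔT = -7.8°C; T = -8.26°C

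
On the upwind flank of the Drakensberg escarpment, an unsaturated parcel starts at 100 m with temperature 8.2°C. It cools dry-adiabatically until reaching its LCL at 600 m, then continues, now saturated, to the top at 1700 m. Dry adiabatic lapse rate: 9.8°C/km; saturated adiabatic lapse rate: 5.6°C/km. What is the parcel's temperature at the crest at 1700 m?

-2.86°C

Dry to 600 m: -9.8 × 0.5 km = -4.9°C, so T = 3.3°C.
Saturated to 1700 m: -5.6 × 1.1 km = -6.16°C, so T = -2.86°C.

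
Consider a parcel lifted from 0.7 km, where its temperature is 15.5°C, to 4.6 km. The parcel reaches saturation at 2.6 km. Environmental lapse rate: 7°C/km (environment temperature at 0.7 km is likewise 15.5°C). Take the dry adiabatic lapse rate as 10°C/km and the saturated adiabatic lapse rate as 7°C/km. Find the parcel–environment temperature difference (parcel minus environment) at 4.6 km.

Parcel:
  700–2600 m, dry: Δz = 1.9 km ⇒ ΔT = -19°C; T = -3.5°C
  2600–4600 m, saturated: Δz = 2 km ⇒ ΔT = -14°C; T = -17.5°C
Environment:
  700–4600 m, environment: Δz = 3.9 km ⇒ ΔT = -27.3°C; T = -11.8°C
T_parcel − T_env = -17.5 − (-11.8) = -5.7°C

-5.7°C (parcel cooler than environment)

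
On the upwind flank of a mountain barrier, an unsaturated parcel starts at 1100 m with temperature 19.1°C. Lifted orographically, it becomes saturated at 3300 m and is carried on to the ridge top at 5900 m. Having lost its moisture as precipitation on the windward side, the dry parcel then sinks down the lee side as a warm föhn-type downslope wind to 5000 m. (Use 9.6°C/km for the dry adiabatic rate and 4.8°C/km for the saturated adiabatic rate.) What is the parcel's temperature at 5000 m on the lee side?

-5.86°C

From 1100 m to 3300 m (dry): cools by 9.6 × 2.2 = 21.12°C, giving -2.02°C.
From 3300 m to 5900 m (saturated): cools by 4.8 × 2.6 = 12.48°C, giving -14.5°C.
From 5900 m to 5000 m (dry descent): warms by 9.6 × 0.9 = 8.64°C, giving -5.86°C.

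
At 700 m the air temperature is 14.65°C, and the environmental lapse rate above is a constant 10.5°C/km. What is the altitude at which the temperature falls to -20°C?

4000 m

Height above start = (14.65 − (-20)) / 10.5 = 3.3 km
Altitude = 700 m + 3300 m = 4000 m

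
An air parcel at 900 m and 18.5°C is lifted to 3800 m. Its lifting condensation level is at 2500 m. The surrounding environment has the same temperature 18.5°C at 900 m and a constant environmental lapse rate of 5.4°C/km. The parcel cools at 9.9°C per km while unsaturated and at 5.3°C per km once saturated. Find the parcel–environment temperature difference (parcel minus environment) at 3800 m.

-7.07°C (parcel cooler than environment)

Parcel:
  900–2500 m, dry: Δz = 1.6 km ⇒ ΔT = -15.84°C; T = 2.66°C
  2500–3800 m, saturated: Δz = 1.3 km ⇒ ΔT = -6.89°C; T = -4.23°C
Environment:
  900–3800 m, environment: Δz = 2.9 km ⇒ ΔT = -15.66°C; T = 2.84°C
T_parcel − T_env = -4.23 − 2.84 = -7.07°C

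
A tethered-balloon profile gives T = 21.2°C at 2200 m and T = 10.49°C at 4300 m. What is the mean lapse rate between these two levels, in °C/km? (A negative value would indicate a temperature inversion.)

Γ = −ΔT/Δz = (21.2 − 10.49) / (4300 − 2200) m
  = 10.71°C / 2.1 km = 5.1°C/km

5.1°C/km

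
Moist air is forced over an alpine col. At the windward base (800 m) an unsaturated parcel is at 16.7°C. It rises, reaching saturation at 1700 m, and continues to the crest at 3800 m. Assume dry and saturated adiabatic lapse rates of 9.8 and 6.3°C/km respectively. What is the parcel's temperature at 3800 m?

-5.35°C

From 800 m to 1700 m (dry): cools by 9.8 × 0.9 = 8.82°C, giving 7.88°C.
From 1700 m to 3800 m (saturated): cools by 6.3 × 2.1 = 13.23°C, giving -5.35°C.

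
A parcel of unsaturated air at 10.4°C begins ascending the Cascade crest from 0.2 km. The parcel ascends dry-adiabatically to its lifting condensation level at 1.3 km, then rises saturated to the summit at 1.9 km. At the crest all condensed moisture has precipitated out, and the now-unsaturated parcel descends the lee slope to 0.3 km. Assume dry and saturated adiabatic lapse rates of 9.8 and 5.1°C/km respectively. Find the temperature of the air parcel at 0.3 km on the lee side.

12.24°C

200 → 1300 m (dry, 9.8°C/km): ΔT = -9.8 × 1.1 = -10.78°C → T = -0.38°C
1300 → 1900 m (saturated, 5.1°C/km): ΔT = -5.1 × 0.6 = -3.06°C → T = -3.44°C
1900 → 300 m (dry descent, 9.8°C/km): ΔT = +9.8 × 1.6 = +15.68°C → T = 12.24°C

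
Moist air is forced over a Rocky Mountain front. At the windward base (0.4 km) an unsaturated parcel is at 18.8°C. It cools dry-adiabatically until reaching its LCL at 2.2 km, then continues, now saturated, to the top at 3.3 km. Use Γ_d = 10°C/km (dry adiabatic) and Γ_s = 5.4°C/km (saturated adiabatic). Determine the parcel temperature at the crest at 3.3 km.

-5.14°C

400–2200 m, dry: Δz = 1.8 km ⇒ ΔT = -18°C; T = 0.8°C
2200–3300 m, saturated: Δz = 1.1 km ⇒ ΔT = -5.94°C; T = -5.14°C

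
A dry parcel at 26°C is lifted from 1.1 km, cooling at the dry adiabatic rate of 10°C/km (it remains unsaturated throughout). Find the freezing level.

Height above start = (26 − 0) / 10 = 2.6 km
Altitude = 1100 m + 2600 m = 3700 m

3.7 km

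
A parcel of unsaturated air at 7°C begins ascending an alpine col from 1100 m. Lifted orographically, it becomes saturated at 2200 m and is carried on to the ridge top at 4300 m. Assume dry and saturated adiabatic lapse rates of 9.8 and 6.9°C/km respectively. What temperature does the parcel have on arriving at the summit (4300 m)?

1100–2200 m, dry: Δz = 1.1 km ⇒ ΔT = -10.78°C; T = -3.78°C
2200–4300 m, saturated: Δz = 2.1 km ⇒ ΔT = -14.49°C; T = -18.27°C

-18.27°C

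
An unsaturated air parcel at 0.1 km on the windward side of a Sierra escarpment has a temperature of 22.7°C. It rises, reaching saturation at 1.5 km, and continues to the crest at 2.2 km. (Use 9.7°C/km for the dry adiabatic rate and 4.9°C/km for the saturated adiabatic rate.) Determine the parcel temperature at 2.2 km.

Dry to 1500 m: -9.7 × 1.4 km = -13.58°C, so T = 9.12°C.
Saturated to 2200 m: -4.9 × 0.7 km = -3.43°C, so T = 5.69°C.

5.69°C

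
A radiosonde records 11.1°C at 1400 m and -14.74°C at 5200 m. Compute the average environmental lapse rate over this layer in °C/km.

Γ = −ΔT/Δz = (11.1 − (-14.74)) / (5200 − 1400) m
  = 25.84°C / 3.8 km = 6.8°C/km

6.8°C/km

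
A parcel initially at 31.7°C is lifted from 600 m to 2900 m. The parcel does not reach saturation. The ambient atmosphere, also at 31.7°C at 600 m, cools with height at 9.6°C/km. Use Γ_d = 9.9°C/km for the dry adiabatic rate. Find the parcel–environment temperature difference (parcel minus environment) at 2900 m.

Parcel:
  600 → 2900 m (dry, 9.9°C/km): ΔT = -9.9 × 2.3 = -22.77°C → T = 8.93°C
Environment:
  600 → 2900 m (environment, 9.6°C/km): ΔT = -9.6 × 2.3 = -22.08°C → T = 9.62°C
T_parcel − T_env = 8.93 − 9.62 = -0.69°C

-0.69°C (parcel cooler than environment)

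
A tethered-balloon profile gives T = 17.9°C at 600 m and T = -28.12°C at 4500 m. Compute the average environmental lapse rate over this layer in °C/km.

11.8°C/km

Γ = −ΔT/Δz = (17.9 − (-28.12)) / (4500 − 600) m
  = 46.02°C / 3.9 km = 11.8°C/km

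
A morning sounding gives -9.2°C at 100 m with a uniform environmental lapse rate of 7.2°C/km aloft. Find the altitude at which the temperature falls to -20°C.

1600 m

Height above start = (-9.2 − (-20)) / 7.2 = 1.5 km
Altitude = 100 m + 1500 m = 1600 m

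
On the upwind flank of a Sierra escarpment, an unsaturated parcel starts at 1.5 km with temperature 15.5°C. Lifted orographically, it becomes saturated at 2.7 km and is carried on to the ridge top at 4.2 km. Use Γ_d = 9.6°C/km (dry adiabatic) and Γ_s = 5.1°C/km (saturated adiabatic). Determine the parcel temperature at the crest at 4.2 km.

From 1500 m to 2700 m (dry): cools by 9.6 × 1.2 = 11.52°C, giving 3.98°C.
From 2700 m to 4200 m (saturated): cools by 5.1 × 1.5 = 7.65°C, giving -3.67°C.

-3.67°C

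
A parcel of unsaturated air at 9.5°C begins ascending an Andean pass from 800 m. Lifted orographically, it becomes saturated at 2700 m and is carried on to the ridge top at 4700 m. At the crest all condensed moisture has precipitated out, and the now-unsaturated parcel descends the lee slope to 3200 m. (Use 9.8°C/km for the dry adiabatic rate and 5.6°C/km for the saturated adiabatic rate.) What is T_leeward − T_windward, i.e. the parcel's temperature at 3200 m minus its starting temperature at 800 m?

-15.12°C

800 → 2700 m (dry, 9.8°C/km): ΔT = -9.8 × 1.9 = -18.62°C → T = -9.12°C
2700 → 4700 m (saturated, 5.6°C/km): ΔT = -5.6 × 2 = -11.2°C → T = -20.32°C
4700 → 3200 m (dry descent, 9.8°C/km): ΔT = +9.8 × 1.5 = +14.7°C → T = -5.62°C
Net change vs windward start: -5.62 − 9.5 = -15.12°C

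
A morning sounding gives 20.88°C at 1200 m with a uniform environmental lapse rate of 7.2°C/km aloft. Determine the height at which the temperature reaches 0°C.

4100 m

Height above start = (20.88 − 0) / 7.2 = 2.9 km
Altitude = 1200 m + 2900 m = 4100 m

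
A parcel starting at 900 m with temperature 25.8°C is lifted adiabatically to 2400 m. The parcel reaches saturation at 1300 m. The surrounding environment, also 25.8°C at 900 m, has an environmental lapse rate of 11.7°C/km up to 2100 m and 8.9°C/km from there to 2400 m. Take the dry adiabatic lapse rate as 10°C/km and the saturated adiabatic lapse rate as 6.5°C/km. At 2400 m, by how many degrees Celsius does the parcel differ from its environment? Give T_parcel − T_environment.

Parcel:
  Dry to 1300 m: -10 × 0.4 km = -4°C, so T = 21.8°C.
  Saturated to 2400 m: -6.5 × 1.1 km = -7.15°C, so T = 14.65°C.
Environment:
  Environment, lower layer to 2100 m: -11.7 × 1.2 km = -14.04°C, so T = 11.76°C.
  Environment, upper layer to 2400 m: -8.9 × 0.3 km = -2.67°C, so T = 9.09°C.
T_parcel − T_env = 14.65 − 9.09 = +5.56°C

+5.56°C (parcel warmer than environment)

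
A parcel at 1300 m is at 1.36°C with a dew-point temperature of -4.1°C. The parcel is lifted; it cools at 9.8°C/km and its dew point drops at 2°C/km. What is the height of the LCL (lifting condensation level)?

T and T_d converge at 9.8 − 2 = 7.8°C per km
Height above start = (1.36 − (-4.1)) / 7.8 = 0.7 km
LCL altitude = 1300 m + 700 m = 2000 m

2000 m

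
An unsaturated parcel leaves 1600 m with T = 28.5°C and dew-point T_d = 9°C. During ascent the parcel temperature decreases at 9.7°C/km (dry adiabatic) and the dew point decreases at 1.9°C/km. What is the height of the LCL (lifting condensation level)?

4100 m

T and T_d converge at 9.7 − 1.9 = 7.8°C per km
Height above start = (28.5 − 9) / 7.8 = 2.5 km
LCL altitude = 1600 m + 2500 m = 4100 m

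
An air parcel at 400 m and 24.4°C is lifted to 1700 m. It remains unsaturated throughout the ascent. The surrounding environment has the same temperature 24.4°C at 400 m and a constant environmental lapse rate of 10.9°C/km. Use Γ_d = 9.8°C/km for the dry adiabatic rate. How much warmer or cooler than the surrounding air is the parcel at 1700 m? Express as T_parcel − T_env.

+1.43°C (parcel warmer than environment)

Parcel:
  400–1700 m, dry: Δz = 1.3 km ⇒ ΔT = -12.74°C; T = 11.66°C
Environment:
  400–1700 m, environment: Δz = 1.3 km ⇒ ΔT = -14.17°C; T = 10.23°C
T_parcel − T_env = 11.66 − 10.23 = +1.43°C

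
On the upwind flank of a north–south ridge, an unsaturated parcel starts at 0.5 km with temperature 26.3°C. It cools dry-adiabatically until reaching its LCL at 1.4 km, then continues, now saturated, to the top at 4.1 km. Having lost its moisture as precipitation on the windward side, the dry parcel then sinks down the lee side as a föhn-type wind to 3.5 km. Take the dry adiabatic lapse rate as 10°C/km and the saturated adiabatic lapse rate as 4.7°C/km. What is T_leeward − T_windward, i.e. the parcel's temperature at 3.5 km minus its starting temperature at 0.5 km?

Dry to 1400 m: -10 × 0.9 km = -9°C, so T = 17.3°C.
Saturated to 4100 m: -4.7 × 2.7 km = -12.69°C, so T = 4.61°C.
Dry descent to 3500 m: +10 × 0.6 km = +6°C, so T = 10.61°C.
Net change vs windward start: 10.61 − 26.3 = -15.69°C

-15.69°C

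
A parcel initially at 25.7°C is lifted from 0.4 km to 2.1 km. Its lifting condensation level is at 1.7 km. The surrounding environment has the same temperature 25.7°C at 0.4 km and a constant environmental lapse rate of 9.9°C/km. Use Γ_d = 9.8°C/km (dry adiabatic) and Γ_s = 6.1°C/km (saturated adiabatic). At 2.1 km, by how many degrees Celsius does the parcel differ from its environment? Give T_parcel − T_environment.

+1.65°C (parcel warmer than environment)

Parcel:
  From 400 m to 1700 m (dry): cools by 9.8 × 1.3 = 12.74°C, giving 12.96°C.
  From 1700 m to 2100 m (saturated): cools by 6.1 × 0.4 = 2.44°C, giving 10.52°C.
Environment:
  From 400 m to 2100 m (environment): cools by 9.9 × 1.7 = 16.83°C, giving 8.87°C.
T_parcel − T_env = 10.52 − 8.87 = +1.65°C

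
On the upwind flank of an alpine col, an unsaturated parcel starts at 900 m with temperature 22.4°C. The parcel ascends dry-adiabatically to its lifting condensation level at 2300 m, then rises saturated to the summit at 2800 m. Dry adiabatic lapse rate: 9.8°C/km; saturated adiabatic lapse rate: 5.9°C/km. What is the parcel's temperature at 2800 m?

5.73°C

From 900 m to 2300 m (dry): cools by 9.8 × 1.4 = 13.72°C, giving 8.68°C.
From 2300 m to 2800 m (saturated): cools by 5.9 × 0.5 = 2.95°C, giving 5.73°C.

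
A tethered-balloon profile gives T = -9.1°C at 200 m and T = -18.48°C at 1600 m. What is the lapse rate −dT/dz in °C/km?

Γ = −ΔT/Δz = (-9.1 − (-18.48)) / (1600 − 200) m
  = 9.38°C / 1.4 km = 6.7°C/km

6.7°C/km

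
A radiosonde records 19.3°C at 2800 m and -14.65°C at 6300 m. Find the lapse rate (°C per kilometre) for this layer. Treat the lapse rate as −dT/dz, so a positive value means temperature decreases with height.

Γ = −ΔT/Δz = (19.3 − (-14.65)) / (6300 − 2800) m
  = 33.95°C / 3.5 km = 9.7°C/km

9.7°C/km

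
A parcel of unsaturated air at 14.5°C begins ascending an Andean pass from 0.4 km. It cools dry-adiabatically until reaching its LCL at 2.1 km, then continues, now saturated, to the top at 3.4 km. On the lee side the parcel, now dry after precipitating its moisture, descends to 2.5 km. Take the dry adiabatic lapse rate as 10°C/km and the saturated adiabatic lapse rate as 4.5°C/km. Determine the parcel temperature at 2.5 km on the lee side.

0.65°C

400–2100 m, dry: Δz = 1.7 km ⇒ ΔT = -17°C; T = -2.5°C
2100–3400 m, saturated: Δz = 1.3 km ⇒ ΔT = -5.85°C; T = -8.35°C
3400–2500 m, dry descent: Δz = 0.9 km ⇒ ΔT = +9°C; T = 0.65°C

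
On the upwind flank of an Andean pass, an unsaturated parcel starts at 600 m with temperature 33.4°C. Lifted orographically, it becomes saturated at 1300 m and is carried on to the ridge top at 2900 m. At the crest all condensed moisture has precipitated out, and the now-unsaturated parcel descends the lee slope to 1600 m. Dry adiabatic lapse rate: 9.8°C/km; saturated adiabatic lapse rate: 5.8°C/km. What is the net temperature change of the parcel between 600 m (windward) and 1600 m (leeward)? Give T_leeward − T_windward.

-3.4°C

From 600 m to 1300 m (dry): cools by 9.8 × 0.7 = 6.86°C, giving 26.54°C.
From 1300 m to 2900 m (saturated): cools by 5.8 × 1.6 = 9.28°C, giving 17.26°C.
From 2900 m to 1600 m (dry descent): warms by 9.8 × 1.3 = 12.74°C, giving 30°C.
Net change vs windward start: 30 − 33.4 = -3.4°C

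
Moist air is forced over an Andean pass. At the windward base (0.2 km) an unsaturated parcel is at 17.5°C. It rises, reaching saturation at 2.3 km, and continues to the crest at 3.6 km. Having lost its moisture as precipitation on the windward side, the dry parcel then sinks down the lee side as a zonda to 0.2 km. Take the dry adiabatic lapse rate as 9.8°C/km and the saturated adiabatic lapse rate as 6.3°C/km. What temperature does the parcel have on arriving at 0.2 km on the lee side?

From 200 m to 2300 m (dry): cools by 9.8 × 2.1 = 20.58°C, giving -3.08°C.
From 2300 m to 3600 m (saturated): cools by 6.3 × 1.3 = 8.19°C, giving -11.27°C.
From 3600 m to 200 m (dry descent): warms by 9.8 × 3.4 = 33.32°C, giving 22.05°C.

22.05°C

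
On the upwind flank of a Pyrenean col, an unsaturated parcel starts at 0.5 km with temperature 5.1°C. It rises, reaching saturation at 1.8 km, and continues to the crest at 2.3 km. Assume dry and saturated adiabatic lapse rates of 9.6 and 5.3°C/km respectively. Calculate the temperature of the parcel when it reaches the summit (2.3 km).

500 → 1800 m (dry, 9.6°C/km): ΔT = -9.6 × 1.3 = -12.48°C → T = -7.38°C
1800 → 2300 m (saturated, 5.3°C/km): ΔT = -5.3 × 0.5 = -2.65°C → T = -10.03°C

-10.03°C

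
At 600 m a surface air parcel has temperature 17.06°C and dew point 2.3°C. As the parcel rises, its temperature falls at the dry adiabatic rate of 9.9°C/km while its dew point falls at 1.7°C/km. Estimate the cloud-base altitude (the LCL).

T and T_d converge at 9.9 − 1.7 = 8.2°C per km
Height above start = (17.06 − 2.3) / 8.2 = 1.8 km
LCL altitude = 600 m + 1800 m = 2400 m

2400 m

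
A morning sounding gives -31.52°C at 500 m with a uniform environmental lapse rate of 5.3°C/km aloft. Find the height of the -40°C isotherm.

Height above start = (-31.52 − (-40)) / 5.3 = 1.6 km
Altitude = 500 m + 1600 m = 2100 m

2100 m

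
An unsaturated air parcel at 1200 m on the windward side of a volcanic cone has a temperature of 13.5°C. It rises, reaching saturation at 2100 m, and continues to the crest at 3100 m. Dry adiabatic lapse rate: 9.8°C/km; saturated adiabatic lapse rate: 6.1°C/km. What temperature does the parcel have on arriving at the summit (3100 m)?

-1.42°C

From 1200 m to 2100 m (dry): cools by 9.8 × 0.9 = 8.82°C, giving 4.68°C.
From 2100 m to 3100 m (saturated): cools by 6.1 × 1 = 6.1°C, giving -1.42°C.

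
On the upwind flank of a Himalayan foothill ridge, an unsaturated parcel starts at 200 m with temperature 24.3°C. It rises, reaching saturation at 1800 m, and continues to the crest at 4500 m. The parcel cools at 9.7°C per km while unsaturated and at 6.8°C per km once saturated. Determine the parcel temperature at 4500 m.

200–1800 m, dry: Δz = 1.6 km ⇒ ΔT = -15.52°C; T = 8.78°C
1800–4500 m, saturated: Δz = 2.7 km ⇒ ΔT = -18.36°C; T = -9.58°C

-9.58°C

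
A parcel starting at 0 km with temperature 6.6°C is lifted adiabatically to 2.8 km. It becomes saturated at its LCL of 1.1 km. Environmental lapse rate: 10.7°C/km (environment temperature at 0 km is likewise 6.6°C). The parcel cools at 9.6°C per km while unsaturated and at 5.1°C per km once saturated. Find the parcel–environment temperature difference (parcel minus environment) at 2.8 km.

Parcel:
  0–1100 m, dry: Δz = 1.1 km ⇒ ΔT = -10.56°C; T = -3.96°C
  1100–2800 m, saturated: Δz = 1.7 km ⇒ ΔT = -8.67°C; T = -12.63°C
Environment:
  0–2800 m, environment: Δz = 2.8 km ⇒ ΔT = -29.96°C; T = -23.36°C
T_parcel − T_env = -12.63 − (-23.36) = +10.73°C

+10.73°C (parcel warmer than environment)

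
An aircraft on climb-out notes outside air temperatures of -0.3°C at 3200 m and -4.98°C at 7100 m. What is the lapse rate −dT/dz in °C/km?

1.2°C/km

Γ = −ΔT/Δz = (-0.3 − (-4.98)) / (7100 − 3200) m
  = 4.68°C / 3.9 km = 1.2°C/km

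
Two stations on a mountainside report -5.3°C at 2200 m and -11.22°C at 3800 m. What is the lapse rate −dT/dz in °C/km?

3.7°C/km

Γ = −ΔT/Δz = (-5.3 − (-11.22)) / (3800 − 2200) m
  = 5.92°C / 1.6 km = 3.7°C/km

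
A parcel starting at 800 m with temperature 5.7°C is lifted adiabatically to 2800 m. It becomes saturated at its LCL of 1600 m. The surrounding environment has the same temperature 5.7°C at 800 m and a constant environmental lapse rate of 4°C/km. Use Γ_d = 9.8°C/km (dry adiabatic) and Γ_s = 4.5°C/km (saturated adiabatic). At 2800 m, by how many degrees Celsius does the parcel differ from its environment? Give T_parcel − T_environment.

Parcel:
  800–1600 m, dry: Δz = 0.8 km ⇒ ΔT = -7.84°C; T = -2.14°C
  1600–2800 m, saturated: Δz = 1.2 km ⇒ ΔT = -5.4°C; T = -7.54°C
Environment:
  800–2800 m, environment: Δz = 2 km ⇒ ΔT = -8°C; T = -2.3°C
T_parcel − T_env = -7.54 − (-2.3) = -5.24°C

-5.24°C (parcel cooler than environment)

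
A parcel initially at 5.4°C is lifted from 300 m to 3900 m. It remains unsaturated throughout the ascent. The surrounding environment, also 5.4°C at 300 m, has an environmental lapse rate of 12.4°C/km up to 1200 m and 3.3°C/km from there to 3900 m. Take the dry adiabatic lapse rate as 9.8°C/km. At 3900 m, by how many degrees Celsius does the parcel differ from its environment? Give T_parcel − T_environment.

-15.21°C (parcel cooler than environment)

Parcel:
  From 300 m to 3900 m (dry): cools by 9.8 × 3.6 = 35.28°C, giving -29.88°C.
Environment:
  From 300 m to 1200 m (environment, lower layer): cools by 12.4 × 0.9 = 11.16°C, giving -5.76°C.
  From 1200 m to 3900 m (environment, upper layer): cools by 3.3 × 2.7 = 8.91°C, giving -14.67°C.
T_parcel − T_env = -29.88 − (-14.67) = -15.21°C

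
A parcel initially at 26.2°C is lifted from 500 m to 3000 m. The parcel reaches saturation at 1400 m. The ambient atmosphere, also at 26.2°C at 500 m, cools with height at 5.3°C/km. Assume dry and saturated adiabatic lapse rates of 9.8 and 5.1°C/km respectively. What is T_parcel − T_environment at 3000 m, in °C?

-3.73°C (parcel cooler than environment)

Parcel:
  Dry to 1400 m: -9.8 × 0.9 km = -8.82°C, so T = 17.38°C.
  Saturated to 3000 m: -5.1 × 1.6 km = -8.16°C, so T = 9.22°C.
Environment:
  Environment to 3000 m: -5.3 × 2.5 km = -13.25°C, so T = 12.95°C.
T_parcel − T_env = 9.22 − 12.95 = -3.73°C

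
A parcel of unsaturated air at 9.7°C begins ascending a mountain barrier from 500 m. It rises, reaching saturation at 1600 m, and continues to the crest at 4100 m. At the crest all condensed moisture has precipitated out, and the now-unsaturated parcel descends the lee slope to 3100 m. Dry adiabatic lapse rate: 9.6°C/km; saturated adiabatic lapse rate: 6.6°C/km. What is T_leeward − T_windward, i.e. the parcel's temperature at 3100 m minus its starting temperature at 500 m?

Dry to 1600 m: -9.6 × 1.1 km = -10.56°C, so T = -0.86°C.
Saturated to 4100 m: -6.6 × 2.5 km = -16.5°C, so T = -17.36°C.
Dry descent to 3100 m: +9.6 × 1 km = +9.6°C, so T = -7.76°C.
Net change vs windward start: -7.76 − 9.7 = -17.46°C

-17.46°C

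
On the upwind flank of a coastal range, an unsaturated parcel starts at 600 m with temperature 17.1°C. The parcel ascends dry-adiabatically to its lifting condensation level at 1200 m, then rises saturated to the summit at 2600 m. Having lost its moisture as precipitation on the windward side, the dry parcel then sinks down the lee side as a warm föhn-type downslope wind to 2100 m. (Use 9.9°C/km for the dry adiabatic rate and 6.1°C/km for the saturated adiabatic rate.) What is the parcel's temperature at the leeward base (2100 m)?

600–1200 m, dry: Δz = 0.6 km ⇒ ΔT = -5.94°C; T = 11.16°C
1200–2600 m, saturated: Δz = 1.4 km ⇒ ΔT = -8.54°C; T = 2.62°C
2600–2100 m, dry descent: Δz = 0.5 km ⇒ ΔT = +4.95°C; T = 7.57°C

7.57°C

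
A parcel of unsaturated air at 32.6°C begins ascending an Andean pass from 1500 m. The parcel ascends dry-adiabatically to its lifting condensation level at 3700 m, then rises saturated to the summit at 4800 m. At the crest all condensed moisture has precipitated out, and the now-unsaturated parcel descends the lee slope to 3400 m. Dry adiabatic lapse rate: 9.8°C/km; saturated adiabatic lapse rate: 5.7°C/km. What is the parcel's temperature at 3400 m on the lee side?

18.49°C

Dry to 3700 m: -9.8 × 2.2 km = -21.56°C, so T = 11.04°C.
Saturated to 4800 m: -5.7 × 1.1 km = -6.27°C, so T = 4.77°C.
Dry descent to 3400 m: +9.8 × 1.4 km = +13.72°C, so T = 18.49°C.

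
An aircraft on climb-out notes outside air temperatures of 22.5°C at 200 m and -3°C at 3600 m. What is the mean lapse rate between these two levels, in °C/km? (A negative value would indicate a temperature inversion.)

Γ = −ΔT/Δz = (22.5 − (-3)) / (3600 − 200) m
  = 25.5°C / 3.4 km = 7.5°C/km

7.5°C/km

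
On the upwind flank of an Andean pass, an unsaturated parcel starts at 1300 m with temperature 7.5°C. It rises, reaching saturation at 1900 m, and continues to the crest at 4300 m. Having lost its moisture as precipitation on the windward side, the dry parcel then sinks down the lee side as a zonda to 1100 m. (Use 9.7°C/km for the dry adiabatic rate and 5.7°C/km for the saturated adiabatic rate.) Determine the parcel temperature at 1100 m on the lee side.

1300–1900 m, dry: Δz = 0.6 km ⇒ ΔT = -5.82°C; T = 1.68°C
1900–4300 m, saturated: Δz = 2.4 km ⇒ ΔT = -13.68°C; T = -12°C
4300–1100 m, dry descent: Δz = 3.2 km ⇒ ΔT = +31.04°C; T = 19.04°C

19.04°C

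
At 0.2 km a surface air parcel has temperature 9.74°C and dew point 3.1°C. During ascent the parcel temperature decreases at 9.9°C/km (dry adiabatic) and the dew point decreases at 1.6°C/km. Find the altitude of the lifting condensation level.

T and T_d converge at 9.9 − 1.6 = 8.3°C per km
Height above start = (9.74 − 3.1) / 8.3 = 0.8 km
LCL altitude = 200 m + 800 m = 1000 m

1 km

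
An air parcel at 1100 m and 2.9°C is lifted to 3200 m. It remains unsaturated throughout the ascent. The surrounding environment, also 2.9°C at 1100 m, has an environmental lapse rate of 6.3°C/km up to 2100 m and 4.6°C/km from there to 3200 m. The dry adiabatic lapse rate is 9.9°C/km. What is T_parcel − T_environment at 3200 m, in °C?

Parcel:
  Dry to 3200 m: -9.9 × 2.1 km = -20.79°C, so T = -17.89°C.
Environment:
  Environment, lower layer to 2100 m: -6.3 × 1 km = -6.3°C, so T = -3.4°C.
  Environment, upper layer to 3200 m: -4.6 × 1.1 km = -5.06°C, so T = -8.46°C.
T_parcel − T_env = -17.89 − (-8.46) = -9.43°C

-9.43°C (parcel cooler than environment)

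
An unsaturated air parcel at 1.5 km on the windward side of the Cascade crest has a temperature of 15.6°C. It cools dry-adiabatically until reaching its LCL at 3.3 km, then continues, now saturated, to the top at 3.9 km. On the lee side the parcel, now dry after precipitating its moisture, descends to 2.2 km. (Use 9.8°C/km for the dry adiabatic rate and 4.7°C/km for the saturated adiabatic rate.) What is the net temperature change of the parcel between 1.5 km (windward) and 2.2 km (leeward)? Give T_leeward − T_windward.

1500–3300 m, dry: Δz = 1.8 km ⇒ ΔT = -17.64°C; T = -2.04°C
3300–3900 m, saturated: Δz = 0.6 km ⇒ ΔT = -2.82°C; T = -4.86°C
3900–2200 m, dry descent: Δz = 1.7 km ⇒ ΔT = +16.66°C; T = 11.8°C
Net change vs windward start: 11.8 − 15.6 = -3.8°C

-3.8°C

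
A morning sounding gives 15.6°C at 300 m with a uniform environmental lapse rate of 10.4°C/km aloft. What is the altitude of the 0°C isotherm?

1800 m

Height above start = (15.6 − 0) / 10.4 = 1.5 km
Altitude = 300 m + 1500 m = 1800 m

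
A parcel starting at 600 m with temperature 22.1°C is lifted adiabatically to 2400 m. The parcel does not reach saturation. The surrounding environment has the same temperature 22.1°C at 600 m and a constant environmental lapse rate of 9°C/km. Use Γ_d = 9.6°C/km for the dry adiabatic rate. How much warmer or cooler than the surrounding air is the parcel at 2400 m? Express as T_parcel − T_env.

Parcel:
  From 600 m to 2400 m (dry): cools by 9.6 × 1.8 = 17.28°C, giving 4.82°C.
Environment:
  From 600 m to 2400 m (environment): cools by 9 × 1.8 = 16.2°C, giving 5.9°C.
T_parcel − T_env = 4.82 − 5.9 = -1.08°C

-1.08°C (parcel cooler than environment)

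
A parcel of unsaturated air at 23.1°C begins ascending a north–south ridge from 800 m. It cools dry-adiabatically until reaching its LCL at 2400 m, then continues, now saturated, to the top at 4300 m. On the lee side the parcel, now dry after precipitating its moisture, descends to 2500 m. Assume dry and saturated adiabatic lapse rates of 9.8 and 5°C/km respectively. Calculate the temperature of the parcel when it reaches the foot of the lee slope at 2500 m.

800–2400 m, dry: Δz = 1.6 km ⇒ ΔT = -15.68°C; T = 7.42°C
2400–4300 m, saturated: Δz = 1.9 km ⇒ ΔT = -9.5°C; T = -2.08°C
4300–2500 m, dry descent: Δz = 1.8 km ⇒ ΔT = +17.64°C; T = 15.56°C

15.56°C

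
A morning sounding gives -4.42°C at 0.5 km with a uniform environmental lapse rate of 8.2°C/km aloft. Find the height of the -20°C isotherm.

2.4 km

Height above start = (-4.42 − (-20)) / 8.2 = 1.9 km
Altitude = 500 m + 1900 m = 2400 m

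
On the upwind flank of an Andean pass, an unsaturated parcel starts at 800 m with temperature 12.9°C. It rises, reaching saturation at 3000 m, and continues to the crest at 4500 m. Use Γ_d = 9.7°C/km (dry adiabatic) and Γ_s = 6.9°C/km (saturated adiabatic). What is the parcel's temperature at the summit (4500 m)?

From 800 m to 3000 m (dry): cools by 9.7 × 2.2 = 21.34°C, giving -8.44°C.
From 3000 m to 4500 m (saturated): cools by 6.9 × 1.5 = 10.35°C, giving -18.79°C.

-18.79°C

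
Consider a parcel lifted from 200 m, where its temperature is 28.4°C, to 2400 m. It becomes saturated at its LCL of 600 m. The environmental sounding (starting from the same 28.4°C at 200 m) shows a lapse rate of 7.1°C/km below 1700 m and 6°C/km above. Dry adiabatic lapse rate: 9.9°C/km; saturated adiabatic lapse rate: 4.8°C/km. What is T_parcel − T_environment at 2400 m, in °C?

+2.25°C (parcel warmer than environment)

Parcel:
  Dry to 600 m: -9.9 × 0.4 km = -3.96°C, so T = 24.44°C.
  Saturated to 2400 m: -4.8 × 1.8 km = -8.64°C, so T = 15.8°C.
Environment:
  Environment, lower layer to 1700 m: -7.1 × 1.5 km = -10.65°C, so T = 17.75°C.
  Environment, upper layer to 2400 m: -6 × 0.7 km = -4.2°C, so T = 13.55°C.
T_parcel − T_env = 15.8 − 13.55 = +2.25°C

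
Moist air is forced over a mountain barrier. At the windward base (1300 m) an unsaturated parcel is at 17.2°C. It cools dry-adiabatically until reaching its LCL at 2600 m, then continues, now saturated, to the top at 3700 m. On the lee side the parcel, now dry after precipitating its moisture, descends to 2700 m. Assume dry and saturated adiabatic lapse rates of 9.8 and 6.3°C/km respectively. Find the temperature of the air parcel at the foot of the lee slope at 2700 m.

From 1300 m to 2600 m (dry): cools by 9.8 × 1.3 = 12.74°C, giving 4.46°C.
From 2600 m to 3700 m (saturated): cools by 6.3 × 1.1 = 6.93°C, giving -2.47°C.
From 3700 m to 2700 m (dry descent): warms by 9.8 × 1 = 9.8°C, giving 7.33°C.

7.33°C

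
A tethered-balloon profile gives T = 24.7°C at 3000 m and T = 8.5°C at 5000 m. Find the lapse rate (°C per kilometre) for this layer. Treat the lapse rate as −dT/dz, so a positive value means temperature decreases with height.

Γ = −ΔT/Δz = (24.7 − 8.5) / (5000 − 3000) m
  = 16.2°C / 2 km = 8.1°C/km

8.1°C/km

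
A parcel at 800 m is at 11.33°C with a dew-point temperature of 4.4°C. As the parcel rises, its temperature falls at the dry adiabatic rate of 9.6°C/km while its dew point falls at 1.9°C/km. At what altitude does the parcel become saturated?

1700 m

T and T_d converge at 9.6 − 1.9 = 7.7°C per km
Height above start = (11.33 − 4.4) / 7.7 = 0.9 km
LCL altitude = 800 m + 900 m = 1700 m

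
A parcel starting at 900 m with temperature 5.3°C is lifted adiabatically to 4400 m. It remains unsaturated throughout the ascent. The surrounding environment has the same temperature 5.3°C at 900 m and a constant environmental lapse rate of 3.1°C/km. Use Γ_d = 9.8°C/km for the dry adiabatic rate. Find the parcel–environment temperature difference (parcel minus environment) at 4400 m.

Parcel:
  Dry to 4400 m: -9.8 × 3.5 km = -34.3°C, so T = -29°C.
Environment:
  Environment to 4400 m: -3.1 × 3.5 km = -10.85°C, so T = -5.55°C.
T_parcel − T_env = -29 − (-5.55) = -23.45°C

-23.45°C (parcel cooler than environment)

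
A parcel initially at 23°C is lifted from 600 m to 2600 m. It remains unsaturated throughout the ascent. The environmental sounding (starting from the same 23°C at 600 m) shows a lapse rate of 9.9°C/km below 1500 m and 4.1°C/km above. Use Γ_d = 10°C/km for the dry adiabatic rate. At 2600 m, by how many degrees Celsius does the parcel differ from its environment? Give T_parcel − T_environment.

-6.58°C (parcel cooler than environment)

Parcel:
  From 600 m to 2600 m (dry): cools by 10 × 2 = 20°C, giving 3°C.
Environment:
  From 600 m to 1500 m (environment, lower layer): cools by 9.9 × 0.9 = 8.91°C, giving 14.09°C.
  From 1500 m to 2600 m (environment, upper layer): cools by 4.1 × 1.1 = 4.51°C, giving 9.58°C.
T_parcel − T_env = 3 − 9.58 = -6.58°C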